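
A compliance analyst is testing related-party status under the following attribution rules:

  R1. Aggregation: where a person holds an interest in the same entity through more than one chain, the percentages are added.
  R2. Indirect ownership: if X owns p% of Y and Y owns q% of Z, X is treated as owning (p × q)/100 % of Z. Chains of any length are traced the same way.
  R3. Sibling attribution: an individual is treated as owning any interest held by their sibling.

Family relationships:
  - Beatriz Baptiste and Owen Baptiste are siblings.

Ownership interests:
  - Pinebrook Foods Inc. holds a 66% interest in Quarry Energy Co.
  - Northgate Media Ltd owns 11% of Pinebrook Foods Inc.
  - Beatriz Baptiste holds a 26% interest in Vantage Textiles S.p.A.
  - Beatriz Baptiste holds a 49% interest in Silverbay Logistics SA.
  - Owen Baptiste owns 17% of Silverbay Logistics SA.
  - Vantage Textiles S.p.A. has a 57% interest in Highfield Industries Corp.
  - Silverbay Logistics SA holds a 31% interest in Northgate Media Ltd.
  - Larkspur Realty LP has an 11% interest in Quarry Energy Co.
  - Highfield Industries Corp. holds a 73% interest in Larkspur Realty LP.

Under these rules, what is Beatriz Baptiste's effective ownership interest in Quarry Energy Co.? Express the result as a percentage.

By sibling attribution (R3), Beatriz Baptiste is treated as also owning Owen Baptiste's interest in Silverbay Logistics SA, giving 49% + 17% = 66%.
Chain via Silverbay Logistics SA → Northgate Media Ltd → Pinebrook Foods Inc. (R2): 66% × 31% × 11% × 66% = 1.485396% of Quarry Energy Co.
Chain via Vantage Textiles S.p.A. → Highfield Industries Corp. → Larkspur Realty LP (R2): 26% × 57% × 73% × 11% = 1.190046% of Quarry Energy Co.
Aggregating (R1): 1.485396% + 1.190046% = 2.675442%.

2.675442%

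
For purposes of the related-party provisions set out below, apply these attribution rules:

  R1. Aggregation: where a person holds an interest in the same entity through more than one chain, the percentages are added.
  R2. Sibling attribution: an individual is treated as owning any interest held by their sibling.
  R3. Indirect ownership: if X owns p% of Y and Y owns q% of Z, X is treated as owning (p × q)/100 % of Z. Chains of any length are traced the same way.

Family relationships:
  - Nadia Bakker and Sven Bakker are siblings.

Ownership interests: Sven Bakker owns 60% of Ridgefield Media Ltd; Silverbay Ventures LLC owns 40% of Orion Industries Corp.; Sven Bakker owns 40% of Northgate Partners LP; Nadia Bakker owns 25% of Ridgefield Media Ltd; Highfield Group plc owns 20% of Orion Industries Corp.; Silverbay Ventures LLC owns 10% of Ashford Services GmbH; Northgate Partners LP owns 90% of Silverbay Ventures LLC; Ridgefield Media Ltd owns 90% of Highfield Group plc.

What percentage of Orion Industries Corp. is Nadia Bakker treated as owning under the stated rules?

29.7%

By sibling attribution (R2), Nadia Bakker is treated as also owning Sven Bakker's interest in Ridgefield Media Ltd, giving 25% + 60% = 85%.
By sibling attribution (R2), Nadia Bakker is treated as owning Sven Bakker's 40% interest in Northgate Partners LP.
Chain via Ridgefield Media Ltd → Highfield Group plc (R3): 85% × 90% × 20% = 15.3% of Orion Industries Corp.
Chain via Northgate Partners LP → Silverbay Ventures LLC (R3): 40% × 90% × 40% = 14.4% of Orion Industries Corp.
Aggregating (R1): 15.3% + 14.4% = 29.7%.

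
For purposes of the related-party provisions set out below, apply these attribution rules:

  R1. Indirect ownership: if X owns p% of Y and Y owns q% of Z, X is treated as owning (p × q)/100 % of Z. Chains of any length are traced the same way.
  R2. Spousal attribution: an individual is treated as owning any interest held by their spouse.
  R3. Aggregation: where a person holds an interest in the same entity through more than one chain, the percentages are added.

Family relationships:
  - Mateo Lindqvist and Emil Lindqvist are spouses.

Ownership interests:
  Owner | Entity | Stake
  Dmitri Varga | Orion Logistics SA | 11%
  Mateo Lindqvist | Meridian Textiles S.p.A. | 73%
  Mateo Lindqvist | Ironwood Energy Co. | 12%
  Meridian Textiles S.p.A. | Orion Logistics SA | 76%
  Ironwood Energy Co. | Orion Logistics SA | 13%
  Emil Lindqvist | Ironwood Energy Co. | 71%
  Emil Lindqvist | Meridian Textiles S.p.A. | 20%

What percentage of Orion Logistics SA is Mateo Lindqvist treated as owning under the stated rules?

81.47%

By spousal attribution (R2), Mateo Lindqvist is treated as also owning Emil Lindqvist's interest in Meridian Textiles S.p.A, giving 73% + 20% = 93%.
By spousal attribution (R2), Mateo Lindqvist is treated as also owning Emil Lindqvist's interest in Ironwood Energy Co, giving 12% + 71% = 83%.
Chain via Meridian Textiles S.p.A. (R1): 93% × 76% = 70.68% of Orion Logistics SA.
Chain via Ironwood Energy Co. (R1): 83% × 13% = 10.79% of Orion Logistics SA.
Aggregating (R3): 70.68% + 10.79% = 81.47%.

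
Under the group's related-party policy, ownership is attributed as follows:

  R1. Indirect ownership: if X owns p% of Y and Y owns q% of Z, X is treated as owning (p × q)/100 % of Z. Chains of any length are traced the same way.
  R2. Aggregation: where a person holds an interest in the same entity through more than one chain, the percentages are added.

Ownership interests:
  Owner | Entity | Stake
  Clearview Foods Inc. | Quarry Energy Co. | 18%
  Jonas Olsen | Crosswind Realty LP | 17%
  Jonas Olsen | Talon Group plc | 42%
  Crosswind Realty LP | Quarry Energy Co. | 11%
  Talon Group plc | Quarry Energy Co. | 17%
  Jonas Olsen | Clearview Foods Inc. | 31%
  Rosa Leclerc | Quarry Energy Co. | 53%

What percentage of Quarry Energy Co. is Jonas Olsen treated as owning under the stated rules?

Chain via Talon Group plc (R1): 42% × 17% = 7.14% of Quarry Energy Co.
Chain via Crosswind Realty LP (R1): 17% × 11% = 1.87% of Quarry Energy Co.
Chain via Clearview Foods Inc. (R1): 31% × 18% = 5.58% of Quarry Energy Co.
Aggregating (R2): 7.14% + 1.87% + 5.58% = 14.59%.

14.59%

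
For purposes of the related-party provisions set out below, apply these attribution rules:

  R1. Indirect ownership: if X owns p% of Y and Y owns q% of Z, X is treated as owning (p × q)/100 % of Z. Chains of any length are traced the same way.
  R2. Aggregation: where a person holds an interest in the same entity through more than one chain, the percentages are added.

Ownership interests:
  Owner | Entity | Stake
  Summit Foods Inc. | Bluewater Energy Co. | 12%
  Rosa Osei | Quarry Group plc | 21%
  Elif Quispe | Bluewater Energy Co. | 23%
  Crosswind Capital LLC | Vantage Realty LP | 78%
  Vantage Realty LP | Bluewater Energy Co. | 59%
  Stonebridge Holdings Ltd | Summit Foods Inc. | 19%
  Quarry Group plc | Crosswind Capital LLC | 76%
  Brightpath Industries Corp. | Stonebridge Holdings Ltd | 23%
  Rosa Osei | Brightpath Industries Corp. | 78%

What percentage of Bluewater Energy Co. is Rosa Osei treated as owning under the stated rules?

Chain via Quarry Group plc → Crosswind Capital LLC → Vantage Realty LP (R1): 21% × 76% × 78% × 59% = 7.344792% of Bluewater Energy Co.
Chain via Brightpath Industries Corp. → Stonebridge Holdings Ltd → Summit Foods Inc. (R1): 78% × 23% × 19% × 12% = 0.409032% of Bluewater Energy Co.
Aggregating (R2): 7.344792% + 0.409032% = 7.753824%.

7.753824%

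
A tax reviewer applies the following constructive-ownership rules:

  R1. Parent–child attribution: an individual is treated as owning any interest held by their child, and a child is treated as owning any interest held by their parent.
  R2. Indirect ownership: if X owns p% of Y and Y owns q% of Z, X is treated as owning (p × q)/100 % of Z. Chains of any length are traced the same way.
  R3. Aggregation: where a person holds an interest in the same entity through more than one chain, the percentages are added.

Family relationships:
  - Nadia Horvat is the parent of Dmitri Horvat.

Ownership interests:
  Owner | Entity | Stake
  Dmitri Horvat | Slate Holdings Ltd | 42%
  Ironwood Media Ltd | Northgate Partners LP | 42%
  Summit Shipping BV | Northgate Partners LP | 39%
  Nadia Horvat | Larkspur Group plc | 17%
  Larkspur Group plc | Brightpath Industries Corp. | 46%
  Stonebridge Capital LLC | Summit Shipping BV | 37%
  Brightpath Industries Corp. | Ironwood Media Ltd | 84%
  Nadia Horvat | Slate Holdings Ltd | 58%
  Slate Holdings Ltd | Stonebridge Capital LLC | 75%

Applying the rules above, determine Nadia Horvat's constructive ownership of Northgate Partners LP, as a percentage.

13.581396%

By parent–child attribution (R1), Nadia Horvat is treated as also owning Dmitri Horvat's interest in Slate Holdings Ltd, giving 58% + 42% = 100%.
Chain via Slate Holdings Ltd → Stonebridge Capital LLC → Summit Shipping BV (R2): 100% × 75% × 37% × 39% = 10.8225% of Northgate Partners LP.
Chain via Larkspur Group plc → Brightpath Industries Corp. → Ironwood Media Ltd (R2): 17% × 46% × 84% × 42% = 2.758896% of Northgate Partners LP.
Aggregating (R3): 10.8225% + 2.758896% = 13.581396%.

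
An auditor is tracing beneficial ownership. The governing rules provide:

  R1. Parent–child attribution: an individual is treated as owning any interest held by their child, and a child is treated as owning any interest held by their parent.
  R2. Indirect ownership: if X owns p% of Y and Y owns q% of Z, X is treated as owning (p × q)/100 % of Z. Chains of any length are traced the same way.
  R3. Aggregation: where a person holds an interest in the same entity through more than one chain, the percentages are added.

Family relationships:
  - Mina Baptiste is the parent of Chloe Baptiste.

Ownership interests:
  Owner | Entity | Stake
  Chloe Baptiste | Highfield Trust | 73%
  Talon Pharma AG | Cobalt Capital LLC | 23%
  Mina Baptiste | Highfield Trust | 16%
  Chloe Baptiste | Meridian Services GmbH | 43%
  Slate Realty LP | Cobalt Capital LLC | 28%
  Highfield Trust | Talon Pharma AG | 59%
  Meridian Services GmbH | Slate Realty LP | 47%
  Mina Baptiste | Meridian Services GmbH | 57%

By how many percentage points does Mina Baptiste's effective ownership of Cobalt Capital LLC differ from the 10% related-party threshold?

15.2373

By parent–child attribution (R1), Mina Baptiste is treated as also owning Chloe Baptiste's interest in Meridian Services GmbH, giving 57% + 43% = 100%.
By parent–child attribution (R1), Mina Baptiste is treated as also owning Chloe Baptiste's interest in Highfield Trust, giving 16% + 73% = 89%.
Chain via Meridian Services GmbH → Slate Realty LP (R2): 100% × 47% × 28% = 13.16% of Cobalt Capital LLC.
Chain via Highfield Trust → Talon Pharma AG (R2): 89% × 59% × 23% = 12.0773% of Cobalt Capital LLC.
Aggregating (R3): 13.16% + 12.0773% = 25.2373%.
25.2373% exceeds the 10% threshold by 15.2373 percentage points.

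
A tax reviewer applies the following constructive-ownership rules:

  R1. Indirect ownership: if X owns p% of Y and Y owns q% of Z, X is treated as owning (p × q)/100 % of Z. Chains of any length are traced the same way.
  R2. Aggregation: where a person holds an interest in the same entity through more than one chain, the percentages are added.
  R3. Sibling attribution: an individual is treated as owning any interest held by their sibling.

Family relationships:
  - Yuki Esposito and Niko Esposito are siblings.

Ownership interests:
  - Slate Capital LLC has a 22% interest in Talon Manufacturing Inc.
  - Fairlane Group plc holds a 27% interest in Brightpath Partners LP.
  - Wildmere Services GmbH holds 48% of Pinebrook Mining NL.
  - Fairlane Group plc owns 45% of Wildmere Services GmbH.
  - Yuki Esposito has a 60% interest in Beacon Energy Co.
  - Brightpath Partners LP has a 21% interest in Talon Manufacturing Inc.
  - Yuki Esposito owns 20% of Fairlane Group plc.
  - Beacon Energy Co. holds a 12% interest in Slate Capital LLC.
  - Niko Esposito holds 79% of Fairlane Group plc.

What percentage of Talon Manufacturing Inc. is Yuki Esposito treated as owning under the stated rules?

By sibling attribution (R3), Yuki Esposito is treated as also owning Niko Esposito's interest in Fairlane Group plc, giving 20% + 79% = 99%.
Chain via Beacon Energy Co. → Slate Capital LLC (R1): 60% × 12% × 22% = 1.584% of Talon Manufacturing Inc.
Chain via Fairlane Group plc → Brightpath Partners LP (R1): 99% × 27% × 21% = 5.6133% of Talon Manufacturing Inc.
Aggregating (R2): 1.584% + 5.6133% = 7.1973%.

7.1973%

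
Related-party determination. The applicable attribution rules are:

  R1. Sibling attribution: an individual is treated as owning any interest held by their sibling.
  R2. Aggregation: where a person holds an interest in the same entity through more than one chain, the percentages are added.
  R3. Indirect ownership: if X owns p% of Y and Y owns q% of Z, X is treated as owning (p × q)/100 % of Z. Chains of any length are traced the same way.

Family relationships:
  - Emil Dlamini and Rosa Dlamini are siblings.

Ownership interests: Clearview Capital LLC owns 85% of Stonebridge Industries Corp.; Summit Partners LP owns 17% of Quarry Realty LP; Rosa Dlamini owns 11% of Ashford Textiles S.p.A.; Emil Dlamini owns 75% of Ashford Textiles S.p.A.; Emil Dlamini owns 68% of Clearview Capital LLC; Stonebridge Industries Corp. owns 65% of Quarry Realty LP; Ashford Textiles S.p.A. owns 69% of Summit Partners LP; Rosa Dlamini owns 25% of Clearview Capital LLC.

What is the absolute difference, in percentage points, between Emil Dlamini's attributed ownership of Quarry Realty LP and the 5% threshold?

56.4703

By sibling attribution (R1), Emil Dlamini is treated as also owning Rosa Dlamini's interest in Clearview Capital LLC, giving 68% + 25% = 93%.
By sibling attribution (R1), Emil Dlamini is treated as also owning Rosa Dlamini's interest in Ashford Textiles S.p.A, giving 75% + 11% = 86%.
Chain via Clearview Capital LLC → Stonebridge Industries Corp. (R3): 93% × 85% × 65% = 51.3825% of Quarry Realty LP.
Chain via Ashford Textiles S.p.A. → Summit Partners LP (R3): 86% × 69% × 17% = 10.0878% of Quarry Realty LP.
Aggregating (R2): 51.3825% + 10.0878% = 61.4703%.
61.4703% exceeds the 5% threshold by 56.4703 percentage points.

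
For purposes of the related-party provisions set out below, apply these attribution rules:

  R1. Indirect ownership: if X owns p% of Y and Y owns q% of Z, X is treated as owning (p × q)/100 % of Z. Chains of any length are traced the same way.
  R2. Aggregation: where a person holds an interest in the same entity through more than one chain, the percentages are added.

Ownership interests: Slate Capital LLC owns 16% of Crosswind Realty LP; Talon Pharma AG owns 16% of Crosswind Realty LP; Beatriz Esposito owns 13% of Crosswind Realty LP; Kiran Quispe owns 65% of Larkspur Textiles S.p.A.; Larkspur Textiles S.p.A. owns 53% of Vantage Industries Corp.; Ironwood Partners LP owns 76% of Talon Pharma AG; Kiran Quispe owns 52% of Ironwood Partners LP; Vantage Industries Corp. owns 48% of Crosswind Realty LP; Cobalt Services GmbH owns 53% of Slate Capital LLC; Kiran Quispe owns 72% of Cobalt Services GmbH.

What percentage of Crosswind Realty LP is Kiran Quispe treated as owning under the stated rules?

28.9648%

Chain via Ironwood Partners LP → Talon Pharma AG (R1): 52% × 76% × 16% = 6.3232% of Crosswind Realty LP.
Chain via Larkspur Textiles S.p.A. → Vantage Industries Corp. (R1): 65% × 53% × 48% = 16.536% of Crosswind Realty LP.
Chain via Cobalt Services GmbH → Slate Capital LLC (R1): 72% × 53% × 16% = 6.1056% of Crosswind Realty LP.
Aggregating (R2): 6.3232% + 16.536% + 6.1056% = 28.9648%.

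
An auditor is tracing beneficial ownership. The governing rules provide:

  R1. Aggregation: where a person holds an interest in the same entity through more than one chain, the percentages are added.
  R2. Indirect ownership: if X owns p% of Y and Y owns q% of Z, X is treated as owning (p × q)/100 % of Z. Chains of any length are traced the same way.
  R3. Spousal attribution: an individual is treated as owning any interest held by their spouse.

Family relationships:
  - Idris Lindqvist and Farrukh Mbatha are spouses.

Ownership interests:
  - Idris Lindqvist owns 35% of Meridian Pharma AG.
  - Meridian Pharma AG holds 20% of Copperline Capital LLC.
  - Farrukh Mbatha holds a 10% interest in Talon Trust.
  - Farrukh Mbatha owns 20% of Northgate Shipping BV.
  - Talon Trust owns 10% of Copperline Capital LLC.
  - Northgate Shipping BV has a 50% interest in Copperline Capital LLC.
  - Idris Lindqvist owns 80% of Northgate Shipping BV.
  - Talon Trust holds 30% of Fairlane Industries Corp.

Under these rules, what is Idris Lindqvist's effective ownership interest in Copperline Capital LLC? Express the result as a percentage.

58%

By spousal attribution (R3), Idris Lindqvist is treated as also owning Farrukh Mbatha's interest in Northgate Shipping BV, giving 80% + 20% = 100%.
By spousal attribution (R3), Idris Lindqvist is treated as owning Farrukh Mbatha's 10% interest in Talon Trust.
Chain via Northgate Shipping BV (R2): 100% × 50% = 50% of Copperline Capital LLC.
Chain via Meridian Pharma AG (R2): 35% × 20% = 7% of Copperline Capital LLC.
Chain via Talon Trust (R2): 10% × 10% = 1% of Copperline Capital LLC.
Aggregating (R1): 50% + 7% + 1% = 58%.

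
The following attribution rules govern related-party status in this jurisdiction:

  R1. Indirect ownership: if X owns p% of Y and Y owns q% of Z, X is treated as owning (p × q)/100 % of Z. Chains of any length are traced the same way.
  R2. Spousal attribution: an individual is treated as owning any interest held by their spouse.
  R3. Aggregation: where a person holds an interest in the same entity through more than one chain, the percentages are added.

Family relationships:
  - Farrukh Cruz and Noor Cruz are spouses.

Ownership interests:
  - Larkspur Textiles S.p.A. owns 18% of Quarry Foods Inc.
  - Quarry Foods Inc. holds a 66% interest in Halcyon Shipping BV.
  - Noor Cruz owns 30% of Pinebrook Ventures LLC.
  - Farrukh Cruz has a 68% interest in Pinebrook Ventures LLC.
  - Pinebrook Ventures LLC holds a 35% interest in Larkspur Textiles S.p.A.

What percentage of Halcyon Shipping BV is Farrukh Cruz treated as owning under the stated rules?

By spousal attribution (R2), Farrukh Cruz is treated as also owning Noor Cruz's interest in Pinebrook Ventures LLC, giving 68% + 30% = 98%.
Chain via Pinebrook Ventures LLC → Larkspur Textiles S.p.A. → Quarry Foods Inc. (R1): 98% × 35% × 18% × 66% = 4.07484% of Halcyon Shipping BV.

4.07484%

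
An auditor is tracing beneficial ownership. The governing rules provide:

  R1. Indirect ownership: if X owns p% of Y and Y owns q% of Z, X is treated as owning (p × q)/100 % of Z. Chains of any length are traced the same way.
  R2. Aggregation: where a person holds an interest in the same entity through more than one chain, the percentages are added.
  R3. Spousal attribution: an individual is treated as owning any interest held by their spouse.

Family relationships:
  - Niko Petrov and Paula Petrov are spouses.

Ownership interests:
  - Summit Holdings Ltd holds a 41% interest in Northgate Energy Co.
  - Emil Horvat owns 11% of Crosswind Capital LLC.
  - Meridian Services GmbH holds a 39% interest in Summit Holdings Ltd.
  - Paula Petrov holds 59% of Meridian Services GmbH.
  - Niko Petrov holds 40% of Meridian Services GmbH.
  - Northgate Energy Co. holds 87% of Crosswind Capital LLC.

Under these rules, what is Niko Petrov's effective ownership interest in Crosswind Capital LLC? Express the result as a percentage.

13.772187%

By spousal attribution (R3), Niko Petrov is treated as also owning Paula Petrov's interest in Meridian Services GmbH, giving 40% + 59% = 99%.
Chain via Meridian Services GmbH → Summit Holdings Ltd → Northgate Energy Co. (R1): 99% × 39% × 41% × 87% = 13.772187% of Crosswind Capital LLC.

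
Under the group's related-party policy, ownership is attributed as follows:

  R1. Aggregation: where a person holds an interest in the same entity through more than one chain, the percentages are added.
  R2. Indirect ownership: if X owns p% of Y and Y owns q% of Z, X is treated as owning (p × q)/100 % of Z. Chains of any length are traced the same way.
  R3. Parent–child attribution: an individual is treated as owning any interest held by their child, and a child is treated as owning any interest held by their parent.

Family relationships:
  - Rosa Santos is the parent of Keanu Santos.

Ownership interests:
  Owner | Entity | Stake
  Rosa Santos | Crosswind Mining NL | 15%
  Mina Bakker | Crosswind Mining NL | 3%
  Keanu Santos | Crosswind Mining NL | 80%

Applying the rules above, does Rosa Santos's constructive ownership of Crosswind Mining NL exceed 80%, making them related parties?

By parent–child attribution (R3), Rosa Santos is treated as also owning Keanu Santos's interest in Crosswind Mining NL, giving 15% + 80% = 95%.
Direct interest in Crosswind Mining NL: 95%.
95% exceeds the 80% threshold, so Rosa is a related party to Crosswind Mining NL.

Yes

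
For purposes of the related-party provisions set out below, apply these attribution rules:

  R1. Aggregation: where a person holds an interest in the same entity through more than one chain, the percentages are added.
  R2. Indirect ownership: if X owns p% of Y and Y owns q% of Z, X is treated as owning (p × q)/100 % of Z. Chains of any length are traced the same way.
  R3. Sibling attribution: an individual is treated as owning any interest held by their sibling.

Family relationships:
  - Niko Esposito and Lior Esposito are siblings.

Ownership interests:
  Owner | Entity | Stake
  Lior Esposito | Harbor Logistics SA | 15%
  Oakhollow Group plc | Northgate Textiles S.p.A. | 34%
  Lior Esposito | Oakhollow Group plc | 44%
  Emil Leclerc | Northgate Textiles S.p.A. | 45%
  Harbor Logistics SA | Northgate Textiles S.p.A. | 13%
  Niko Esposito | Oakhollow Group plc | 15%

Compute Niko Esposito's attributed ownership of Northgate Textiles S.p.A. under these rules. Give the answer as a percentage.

By sibling attribution (R3), Niko Esposito is treated as also owning Lior Esposito's interest in Oakhollow Group plc, giving 15% + 44% = 59%.
By sibling attribution (R3), Niko Esposito is treated as owning Lior Esposito's 15% interest in Harbor Logistics SA.
Chain via Oakhollow Group plc (R2): 59% × 34% = 20.06% of Northgate Textiles S.p.A.
Chain via Harbor Logistics SA (R2): 15% × 13% = 1.95% of Northgate Textiles S.p.A.
Aggregating (R1): 20.06% + 1.95% = 22.01%.

22.01%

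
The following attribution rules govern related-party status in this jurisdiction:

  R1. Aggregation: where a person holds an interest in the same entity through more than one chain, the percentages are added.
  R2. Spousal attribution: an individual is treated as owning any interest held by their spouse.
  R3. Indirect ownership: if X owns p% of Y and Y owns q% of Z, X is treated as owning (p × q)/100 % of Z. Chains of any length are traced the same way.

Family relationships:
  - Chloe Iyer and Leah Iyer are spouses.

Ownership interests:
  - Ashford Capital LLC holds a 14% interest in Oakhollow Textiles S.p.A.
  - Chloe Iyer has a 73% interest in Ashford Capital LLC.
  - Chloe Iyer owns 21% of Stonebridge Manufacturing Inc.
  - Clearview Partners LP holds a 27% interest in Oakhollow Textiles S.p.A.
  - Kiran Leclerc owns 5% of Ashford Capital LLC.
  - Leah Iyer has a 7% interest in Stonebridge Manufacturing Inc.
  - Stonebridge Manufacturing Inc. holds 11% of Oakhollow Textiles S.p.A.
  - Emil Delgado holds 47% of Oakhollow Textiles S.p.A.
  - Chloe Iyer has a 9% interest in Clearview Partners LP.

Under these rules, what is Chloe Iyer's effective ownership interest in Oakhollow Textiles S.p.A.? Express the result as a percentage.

15.73%

By spousal attribution (R2), Chloe Iyer is treated as also owning Leah Iyer's interest in Stonebridge Manufacturing Inc, giving 21% + 7% = 28%.
Chain via Clearview Partners LP (R3): 9% × 27% = 2.43% of Oakhollow Textiles S.p.A.
Chain via Ashford Capital LLC (R3): 73% × 14% = 10.22% of Oakhollow Textiles S.p.A.
Chain via Stonebridge Manufacturing Inc. (R3): 28% × 11% = 3.08% of Oakhollow Textiles S.p.A.
Aggregating (R1): 2.43% + 10.22% + 3.08% = 15.73%.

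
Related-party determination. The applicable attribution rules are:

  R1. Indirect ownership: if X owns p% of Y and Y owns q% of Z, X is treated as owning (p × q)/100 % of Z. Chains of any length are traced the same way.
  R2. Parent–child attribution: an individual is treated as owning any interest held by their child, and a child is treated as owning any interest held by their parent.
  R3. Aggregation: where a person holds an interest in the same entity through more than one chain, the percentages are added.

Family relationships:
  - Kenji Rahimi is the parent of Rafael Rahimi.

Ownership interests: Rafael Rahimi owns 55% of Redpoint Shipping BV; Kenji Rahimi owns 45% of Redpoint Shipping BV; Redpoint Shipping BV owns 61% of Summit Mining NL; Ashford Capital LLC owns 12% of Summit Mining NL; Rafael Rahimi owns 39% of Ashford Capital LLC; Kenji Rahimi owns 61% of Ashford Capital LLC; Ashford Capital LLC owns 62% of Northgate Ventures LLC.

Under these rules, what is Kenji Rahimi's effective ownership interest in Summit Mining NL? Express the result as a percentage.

73%

By parent–child attribution (R2), Kenji Rahimi is treated as also owning Rafael Rahimi's interest in Ashford Capital LLC, giving 61% + 39% = 100%.
By parent–child attribution (R2), Kenji Rahimi is treated as also owning Rafael Rahimi's interest in Redpoint Shipping BV, giving 45% + 55% = 100%.
Chain via Ashford Capital LLC (R1): 100% × 12% = 12% of Summit Mining NL.
Chain via Redpoint Shipping BV (R1): 100% × 61% = 61% of Summit Mining NL.
Aggregating (R3): 12% + 61% = 73%.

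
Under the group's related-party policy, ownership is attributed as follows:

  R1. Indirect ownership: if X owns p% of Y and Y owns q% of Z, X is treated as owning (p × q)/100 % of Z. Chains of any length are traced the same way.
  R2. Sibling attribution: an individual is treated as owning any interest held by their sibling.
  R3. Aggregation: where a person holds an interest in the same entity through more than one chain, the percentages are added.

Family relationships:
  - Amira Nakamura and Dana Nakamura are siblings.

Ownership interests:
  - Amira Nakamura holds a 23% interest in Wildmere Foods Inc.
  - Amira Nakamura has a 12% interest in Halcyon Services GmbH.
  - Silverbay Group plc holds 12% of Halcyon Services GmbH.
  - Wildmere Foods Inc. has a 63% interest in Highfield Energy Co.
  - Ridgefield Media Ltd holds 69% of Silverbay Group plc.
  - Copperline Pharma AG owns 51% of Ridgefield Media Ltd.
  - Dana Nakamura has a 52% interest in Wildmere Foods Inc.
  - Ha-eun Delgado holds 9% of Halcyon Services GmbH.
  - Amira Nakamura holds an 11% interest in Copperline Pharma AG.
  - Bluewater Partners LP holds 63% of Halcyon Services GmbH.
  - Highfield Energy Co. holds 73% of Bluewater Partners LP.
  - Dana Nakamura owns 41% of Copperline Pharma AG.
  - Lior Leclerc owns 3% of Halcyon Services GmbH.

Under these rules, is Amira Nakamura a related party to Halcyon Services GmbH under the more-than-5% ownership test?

By sibling attribution (R2), Amira Nakamura is treated as also owning Dana Nakamura's interest in Copperline Pharma AG, giving 11% + 41% = 52%.
By sibling attribution (R2), Amira Nakamura is treated as also owning Dana Nakamura's interest in Wildmere Foods Inc, giving 23% + 52% = 75%.
Chain via Copperline Pharma AG → Ridgefield Media Ltd → Silverbay Group plc (R1): 52% × 51% × 69% × 12% = 2.195856% of Halcyon Services GmbH.
Chain via Wildmere Foods Inc. → Highfield Energy Co. → Bluewater Partners LP (R1): 75% × 63% × 73% × 63% = 21.730275% of Halcyon Services GmbH.
Direct interest in Halcyon Services GmbH: 12%.
Aggregating (R3): 2.195856% + 21.730275% + 12% = 35.926131%.
35.926131% exceeds the 5% threshold, so Amira is a related party to Halcyon Services GmbH.

Yes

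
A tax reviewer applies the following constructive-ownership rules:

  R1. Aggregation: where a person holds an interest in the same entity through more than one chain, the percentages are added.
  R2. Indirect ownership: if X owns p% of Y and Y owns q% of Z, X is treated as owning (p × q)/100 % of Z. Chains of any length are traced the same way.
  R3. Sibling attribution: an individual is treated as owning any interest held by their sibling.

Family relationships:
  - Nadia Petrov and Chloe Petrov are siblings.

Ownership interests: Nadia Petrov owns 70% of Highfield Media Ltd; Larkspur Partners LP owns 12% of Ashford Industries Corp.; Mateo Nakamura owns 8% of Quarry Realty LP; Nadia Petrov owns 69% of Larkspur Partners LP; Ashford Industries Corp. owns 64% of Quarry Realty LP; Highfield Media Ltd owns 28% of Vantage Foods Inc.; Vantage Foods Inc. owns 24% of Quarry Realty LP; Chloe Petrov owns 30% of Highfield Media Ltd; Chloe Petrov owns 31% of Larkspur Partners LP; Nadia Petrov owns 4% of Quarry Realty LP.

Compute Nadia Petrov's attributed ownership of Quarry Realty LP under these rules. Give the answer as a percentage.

18.4%

By sibling attribution (R3), Nadia Petrov is treated as also owning Chloe Petrov's interest in Highfield Media Ltd, giving 70% + 30% = 100%.
By sibling attribution (R3), Nadia Petrov is treated as also owning Chloe Petrov's interest in Larkspur Partners LP, giving 69% + 31% = 100%.
Chain via Highfield Media Ltd → Vantage Foods Inc. (R2): 100% × 28% × 24% = 6.72% of Quarry Realty LP.
Chain via Larkspur Partners LP → Ashford Industries Corp. (R2): 100% × 12% × 64% = 7.68% of Quarry Realty LP.
Direct interest in Quarry Realty LP: 4%.
Aggregating (R1): 6.72% + 7.68% + 4% = 18.4%.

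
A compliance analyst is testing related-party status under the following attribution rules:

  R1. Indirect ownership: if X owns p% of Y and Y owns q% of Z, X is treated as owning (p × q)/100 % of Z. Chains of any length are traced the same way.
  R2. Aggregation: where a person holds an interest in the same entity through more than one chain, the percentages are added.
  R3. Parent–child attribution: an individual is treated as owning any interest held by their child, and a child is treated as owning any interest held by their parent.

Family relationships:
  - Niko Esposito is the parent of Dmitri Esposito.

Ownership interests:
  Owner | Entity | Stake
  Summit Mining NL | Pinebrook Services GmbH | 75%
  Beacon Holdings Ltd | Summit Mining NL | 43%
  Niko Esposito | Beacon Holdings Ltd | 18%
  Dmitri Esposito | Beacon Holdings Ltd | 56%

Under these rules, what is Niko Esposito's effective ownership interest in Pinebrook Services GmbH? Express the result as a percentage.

By parent–child attribution (R3), Niko Esposito is treated as also owning Dmitri Esposito's interest in Beacon Holdings Ltd, giving 18% + 56% = 74%.
Chain via Beacon Holdings Ltd → Summit Mining NL (R1): 74% × 43% × 75% = 23.865% of Pinebrook Services GmbH.

23.865%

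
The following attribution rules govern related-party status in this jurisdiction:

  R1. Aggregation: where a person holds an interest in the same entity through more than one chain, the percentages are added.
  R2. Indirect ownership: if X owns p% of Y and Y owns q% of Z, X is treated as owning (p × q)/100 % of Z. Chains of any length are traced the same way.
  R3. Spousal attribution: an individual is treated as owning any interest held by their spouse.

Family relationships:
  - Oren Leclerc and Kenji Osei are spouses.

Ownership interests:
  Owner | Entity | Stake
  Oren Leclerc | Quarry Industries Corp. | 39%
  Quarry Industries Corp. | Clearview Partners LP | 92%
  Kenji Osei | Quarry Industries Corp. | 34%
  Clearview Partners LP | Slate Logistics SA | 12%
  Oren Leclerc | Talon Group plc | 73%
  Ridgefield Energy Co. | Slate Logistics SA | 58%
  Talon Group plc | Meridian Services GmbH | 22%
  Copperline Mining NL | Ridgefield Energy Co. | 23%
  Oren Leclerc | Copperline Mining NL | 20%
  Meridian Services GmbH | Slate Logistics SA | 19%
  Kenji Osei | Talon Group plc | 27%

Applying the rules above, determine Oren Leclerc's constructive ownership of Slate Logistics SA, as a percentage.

By spousal attribution (R3), Oren Leclerc is treated as also owning Kenji Osei's interest in Quarry Industries Corp, giving 39% + 34% = 73%.
By spousal attribution (R3), Oren Leclerc is treated as also owning Kenji Osei's interest in Talon Group plc, giving 73% + 27% = 100%.
Chain via Copperline Mining NL → Ridgefield Energy Co. (R2): 20% × 23% × 58% = 2.668% of Slate Logistics SA.
Chain via Quarry Industries Corp. → Clearview Partners LP (R2): 73% × 92% × 12% = 8.0592% of Slate Logistics SA.
Chain via Talon Group plc → Meridian Services GmbH (R2): 100% × 22% × 19% = 4.18% of Slate Logistics SA.
Aggregating (R1): 2.668% + 8.0592% + 4.18% = 14.9072%.

14.9072%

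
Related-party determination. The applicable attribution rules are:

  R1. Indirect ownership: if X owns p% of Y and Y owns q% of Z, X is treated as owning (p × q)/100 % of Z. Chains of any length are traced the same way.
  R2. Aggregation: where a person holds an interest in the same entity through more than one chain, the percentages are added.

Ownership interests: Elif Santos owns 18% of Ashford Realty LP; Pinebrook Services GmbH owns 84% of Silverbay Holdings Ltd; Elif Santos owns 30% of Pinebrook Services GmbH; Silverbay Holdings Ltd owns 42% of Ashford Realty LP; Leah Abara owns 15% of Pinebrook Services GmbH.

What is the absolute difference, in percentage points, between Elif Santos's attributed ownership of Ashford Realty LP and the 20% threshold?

8.584

Chain via Pinebrook Services GmbH → Silverbay Holdings Ltd (R1): 30% × 84% × 42% = 10.584% of Ashford Realty LP.
Direct interest in Ashford Realty LP: 18%.
Aggregating (R2): 10.584% + 18% = 28.584%.
28.584% exceeds the 20% threshold by 8.584 percentage points.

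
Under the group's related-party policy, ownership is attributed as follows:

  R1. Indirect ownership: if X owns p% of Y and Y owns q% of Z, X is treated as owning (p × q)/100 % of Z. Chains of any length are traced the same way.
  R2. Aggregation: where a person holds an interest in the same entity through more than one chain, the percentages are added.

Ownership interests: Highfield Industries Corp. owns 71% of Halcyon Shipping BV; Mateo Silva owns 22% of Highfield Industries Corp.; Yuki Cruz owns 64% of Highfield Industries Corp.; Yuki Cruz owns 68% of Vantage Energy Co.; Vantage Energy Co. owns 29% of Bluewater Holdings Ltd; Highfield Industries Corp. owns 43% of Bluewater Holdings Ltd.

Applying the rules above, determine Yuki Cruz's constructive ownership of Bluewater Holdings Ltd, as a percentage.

47.24%

Chain via Vantage Energy Co. (R1): 68% × 29% = 19.72% of Bluewater Holdings Ltd.
Chain via Highfield Industries Corp. (R1): 64% × 43% = 27.52% of Bluewater Holdings Ltd.
Aggregating (R2): 19.72% + 27.52% = 47.24%.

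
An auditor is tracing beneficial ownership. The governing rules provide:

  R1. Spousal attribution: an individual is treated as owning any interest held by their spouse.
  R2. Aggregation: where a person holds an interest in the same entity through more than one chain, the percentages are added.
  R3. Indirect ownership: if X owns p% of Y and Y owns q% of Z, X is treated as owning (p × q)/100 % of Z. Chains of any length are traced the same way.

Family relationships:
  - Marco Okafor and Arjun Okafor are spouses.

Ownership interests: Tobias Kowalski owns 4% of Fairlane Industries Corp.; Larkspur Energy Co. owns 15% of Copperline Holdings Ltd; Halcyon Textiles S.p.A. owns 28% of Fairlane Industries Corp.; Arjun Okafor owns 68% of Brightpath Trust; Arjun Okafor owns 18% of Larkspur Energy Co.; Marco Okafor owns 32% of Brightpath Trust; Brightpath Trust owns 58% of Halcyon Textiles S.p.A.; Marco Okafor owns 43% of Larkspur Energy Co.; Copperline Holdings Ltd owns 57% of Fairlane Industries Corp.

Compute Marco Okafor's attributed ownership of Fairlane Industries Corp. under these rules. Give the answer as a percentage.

21.4555%

By spousal attribution (R1), Marco Okafor is treated as also owning Arjun Okafor's interest in Larkspur Energy Co, giving 43% + 18% = 61%.
By spousal attribution (R1), Marco Okafor is treated as also owning Arjun Okafor's interest in Brightpath Trust, giving 32% + 68% = 100%.
Chain via Larkspur Energy Co. → Copperline Holdings Ltd (R3): 61% × 15% × 57% = 5.2155% of Fairlane Industries Corp.
Chain via Brightpath Trust → Halcyon Textiles S.p.A. (R3): 100% × 58% × 28% = 16.24% of Fairlane Industries Corp.
Aggregating (R2): 5.2155% + 16.24% = 21.4555%.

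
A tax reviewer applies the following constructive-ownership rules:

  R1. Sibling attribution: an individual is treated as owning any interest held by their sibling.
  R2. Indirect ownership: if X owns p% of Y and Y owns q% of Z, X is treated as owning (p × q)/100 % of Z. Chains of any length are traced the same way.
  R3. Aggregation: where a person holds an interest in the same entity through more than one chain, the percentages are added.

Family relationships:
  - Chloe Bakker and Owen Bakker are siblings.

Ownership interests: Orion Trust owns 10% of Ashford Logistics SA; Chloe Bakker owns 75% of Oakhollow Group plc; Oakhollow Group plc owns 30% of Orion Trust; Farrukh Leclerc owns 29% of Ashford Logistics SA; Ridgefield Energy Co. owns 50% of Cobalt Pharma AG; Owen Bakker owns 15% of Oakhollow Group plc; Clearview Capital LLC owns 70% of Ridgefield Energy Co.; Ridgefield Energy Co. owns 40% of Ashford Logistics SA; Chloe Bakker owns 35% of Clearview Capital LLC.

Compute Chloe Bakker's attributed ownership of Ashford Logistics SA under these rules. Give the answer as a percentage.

12.5%

By sibling attribution (R1), Chloe Bakker is treated as also owning Owen Bakker's interest in Oakhollow Group plc, giving 75% + 15% = 90%.
Chain via Oakhollow Group plc → Orion Trust (R2): 90% × 30% × 10% = 2.7% of Ashford Logistics SA.
Chain via Clearview Capital LLC → Ridgefield Energy Co. (R2): 35% × 70% × 40% = 9.8% of Ashford Logistics SA.
Aggregating (R3): 2.7% + 9.8% = 12.5%.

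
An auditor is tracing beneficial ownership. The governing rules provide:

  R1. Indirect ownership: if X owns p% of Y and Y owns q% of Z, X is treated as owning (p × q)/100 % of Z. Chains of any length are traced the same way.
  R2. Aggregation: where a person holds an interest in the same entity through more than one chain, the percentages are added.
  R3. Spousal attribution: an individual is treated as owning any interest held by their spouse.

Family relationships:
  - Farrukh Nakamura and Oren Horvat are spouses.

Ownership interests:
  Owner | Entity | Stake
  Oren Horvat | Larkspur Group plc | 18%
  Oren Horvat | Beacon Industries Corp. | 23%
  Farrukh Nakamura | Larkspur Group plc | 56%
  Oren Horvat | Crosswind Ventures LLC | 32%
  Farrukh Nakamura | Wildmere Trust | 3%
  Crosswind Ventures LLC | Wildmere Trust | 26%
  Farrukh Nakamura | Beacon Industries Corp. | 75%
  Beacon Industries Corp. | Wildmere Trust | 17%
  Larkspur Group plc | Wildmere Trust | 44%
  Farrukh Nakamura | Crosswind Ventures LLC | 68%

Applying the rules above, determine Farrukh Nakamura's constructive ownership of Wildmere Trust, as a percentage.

By spousal attribution (R3), Farrukh Nakamura is treated as also owning Oren Horvat's interest in Crosswind Ventures LLC, giving 68% + 32% = 100%.
By spousal attribution (R3), Farrukh Nakamura is treated as also owning Oren Horvat's interest in Larkspur Group plc, giving 56% + 18% = 74%.
By spousal attribution (R3), Farrukh Nakamura is treated as also owning Oren Horvat's interest in Beacon Industries Corp, giving 75% + 23% = 98%.
Chain via Crosswind Ventures LLC (R1): 100% × 26% = 26% of Wildmere Trust.
Chain via Larkspur Group plc (R1): 74% × 44% = 32.56% of Wildmere Trust.
Chain via Beacon Industries Corp. (R1): 98% × 17% = 16.66% of Wildmere Trust.
Direct interest in Wildmere Trust: 3%.
Aggregating (R2): 26% + 32.56% + 16.66% + 3% = 78.22%.

78.22%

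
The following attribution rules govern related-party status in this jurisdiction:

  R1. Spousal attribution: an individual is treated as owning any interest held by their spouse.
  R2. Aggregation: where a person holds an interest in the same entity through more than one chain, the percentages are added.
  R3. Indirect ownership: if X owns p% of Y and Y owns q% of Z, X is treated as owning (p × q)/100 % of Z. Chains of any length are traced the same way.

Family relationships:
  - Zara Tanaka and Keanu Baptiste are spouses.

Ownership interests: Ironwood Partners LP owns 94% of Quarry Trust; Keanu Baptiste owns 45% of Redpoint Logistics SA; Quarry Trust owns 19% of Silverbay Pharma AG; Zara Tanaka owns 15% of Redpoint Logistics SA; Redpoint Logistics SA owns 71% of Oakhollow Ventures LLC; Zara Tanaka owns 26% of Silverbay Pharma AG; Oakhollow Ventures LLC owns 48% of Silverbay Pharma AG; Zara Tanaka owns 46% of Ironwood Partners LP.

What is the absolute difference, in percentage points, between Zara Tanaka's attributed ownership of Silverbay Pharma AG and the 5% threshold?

49.6636

By spousal attribution (R1), Zara Tanaka is treated as also owning Keanu Baptiste's interest in Redpoint Logistics SA, giving 15% + 45% = 60%.
Chain via Ironwood Partners LP → Quarry Trust (R3): 46% × 94% × 19% = 8.2156% of Silverbay Pharma AG.
Chain via Redpoint Logistics SA → Oakhollow Ventures LLC (R3): 60% × 71% × 48% = 20.448% of Silverbay Pharma AG.
Direct interest in Silverbay Pharma AG: 26%.
Aggregating (R2): 8.2156% + 20.448% + 26% = 54.6636%.
54.6636% exceeds the 5% threshold by 49.6636 percentage points.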